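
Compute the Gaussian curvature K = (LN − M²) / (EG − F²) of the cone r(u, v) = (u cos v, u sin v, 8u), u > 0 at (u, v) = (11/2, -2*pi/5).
K = 0

Coefficients of the first fundamental form: E = 65, F = 0, G = u^2.
Coefficients of the second fundamental form: L = 0, M = 0, N = 8*sqrt(65)*u^2/(65*Abs(u)).
Assemble K = (LN − M²)/(EG − F²) = 0. At (u, v) = (11/2, -2*pi/5): K = 0.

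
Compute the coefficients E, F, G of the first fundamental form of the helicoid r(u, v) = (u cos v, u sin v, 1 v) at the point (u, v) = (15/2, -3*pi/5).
E = 1;  F = 0;  G = 229/4

Partials: r_u = (cos(v), sin(v), 0), r_v = (-u*sin(v), u*cos(v), 1). As functions of (u, v):
  E = r_u · r_u = 1,
  F = r_u · r_v = 0,
  G = r_v · r_v = u^2 + 1.
Evaluating at (u, v) = (15/2, -3*pi/5): E = 1, F = 0, G = 229/4.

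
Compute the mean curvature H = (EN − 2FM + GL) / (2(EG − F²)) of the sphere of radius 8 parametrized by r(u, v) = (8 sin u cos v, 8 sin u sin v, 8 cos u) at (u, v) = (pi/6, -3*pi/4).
H = -1/8

With E = 64, F = 0, G = 64*sin(u)^2, L = -8*sin(u)/Abs(sin(u)), M = 0, N = -8*sin(u)^3/Abs(sin(u)), assemble
  H = (EN − 2FM + GL) / (2(EG − F²)) = -sin(u)/(8*Abs(sin(u))).
At (u, v) = (pi/6, -3*pi/4): H = -1/8.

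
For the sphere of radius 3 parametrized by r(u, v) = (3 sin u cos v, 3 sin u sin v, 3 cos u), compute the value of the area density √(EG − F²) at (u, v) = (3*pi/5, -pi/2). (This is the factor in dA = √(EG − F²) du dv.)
√(EG − F²)|_{(3*pi/5, -pi/2)} = 9*sqrt(2*sqrt(5) + 10)/4

E = 9, F = 0, G = 9*sin(u)^2, so EG − F² = 81*sin(u)^2. Taking the positive square root: √(EG − F²) = 9*Abs(sin(u)). At (u, v) = (3*pi/5, -pi/2): 9*sqrt(2*sqrt(5) + 10)/4.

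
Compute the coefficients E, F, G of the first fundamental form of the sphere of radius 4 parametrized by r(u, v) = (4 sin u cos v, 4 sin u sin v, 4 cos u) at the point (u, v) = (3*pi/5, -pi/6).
E = 16;  F = 0;  G = 2*sqrt(5) + 10

Partials: r_u = (4*cos(u)*cos(v), 4*sin(v)*cos(u), -4*sin(u)), r_v = (-4*sin(u)*sin(v), 4*sin(u)*cos(v), 0). As functions of (u, v):
  E = r_u · r_u = 16,
  F = r_u · r_v = 0,
  G = r_v · r_v = 16*sin(u)^2.
Evaluating at (u, v) = (3*pi/5, -pi/6): E = 16, F = 0, G = 2*sqrt(5) + 10.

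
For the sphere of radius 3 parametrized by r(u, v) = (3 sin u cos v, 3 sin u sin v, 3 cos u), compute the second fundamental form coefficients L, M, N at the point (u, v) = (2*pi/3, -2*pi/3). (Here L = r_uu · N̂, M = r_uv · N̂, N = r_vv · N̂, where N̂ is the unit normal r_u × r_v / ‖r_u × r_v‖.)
L = -3;  M = 0;  N = -9/4

Compute the unit normal N̂(u, v) = (sin(u)^2*cos(v)/Abs(sin(u)), sin(u)^2*sin(v)/Abs(sin(u)), sin(2*u)/(2*Abs(sin(u)))), and the second partials r_uu, r_uv, r_vv. Take dot products:
  L(u, v) = r_uu · N̂ = -3*sin(u)/Abs(sin(u)),
  M(u, v) = r_uv · N̂ = 0,
  N(u, v) = r_vv · N̂ = -3*sin(u)^3/Abs(sin(u)).
Evaluating at (u, v) = (2*pi/3, -2*pi/3):
  L = -3, M = 0, N = -9/4.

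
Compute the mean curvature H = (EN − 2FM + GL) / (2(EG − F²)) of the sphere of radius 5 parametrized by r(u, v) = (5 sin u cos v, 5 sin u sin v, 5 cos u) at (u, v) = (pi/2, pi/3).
H = -1/5

With E = 25, F = 0, G = 25*sin(u)^2, L = -5*sin(u)/Abs(sin(u)), M = 0, N = -5*sin(u)^3/Abs(sin(u)), assemble
  H = (EN − 2FM + GL) / (2(EG − F²)) = -sin(u)/(5*Abs(sin(u))).
At (u, v) = (pi/2, pi/3): H = -1/5.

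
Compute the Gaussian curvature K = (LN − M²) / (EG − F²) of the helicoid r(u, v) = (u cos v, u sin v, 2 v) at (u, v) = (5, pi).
K = -4/841

Coefficients of the first fundamental form: E = 1, F = 0, G = u^2 + 4.
Coefficients of the second fundamental form: L = 0, M = -2/sqrt(u^2 + 4), N = 0.
Assemble K = (LN − M²)/(EG − F²) = -4/(u^2 + 4)^2. At (u, v) = (5, pi): K = -4/841.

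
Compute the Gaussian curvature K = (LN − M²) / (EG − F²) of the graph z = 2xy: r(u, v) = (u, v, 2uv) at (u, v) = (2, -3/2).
K = -1/169

Coefficients of the first fundamental form: E = 4*v^2 + 1, F = 4*u*v, G = 4*u^2 + 1.
Coefficients of the second fundamental form: L = 0, M = 2/sqrt(4*u^2 + 4*v^2 + 1), N = 0.
Assemble K = (LN − M²)/(EG − F²) = -4/(16*u^4 + 32*u^2*v^2 + 8*u^2 + 16*v^4 + 8*v^2 + 1). At (u, v) = (2, -3/2): K = -1/169.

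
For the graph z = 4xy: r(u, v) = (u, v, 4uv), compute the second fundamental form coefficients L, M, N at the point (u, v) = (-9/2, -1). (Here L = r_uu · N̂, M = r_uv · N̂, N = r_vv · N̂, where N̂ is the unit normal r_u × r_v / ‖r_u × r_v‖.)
L = 0;  M = 4*sqrt(341)/341;  N = 0

Compute the unit normal N̂(u, v) = (-4*v/sqrt(16*u^2 + 16*v^2 + 1), -4*u/sqrt(16*u^2 + 16*v^2 + 1), 1/sqrt(16*u^2 + 16*v^2 + 1)), and the second partials r_uu, r_uv, r_vv. Take dot products:
  L(u, v) = r_uu · N̂ = 0,
  M(u, v) = r_uv · N̂ = 4/sqrt(16*u^2 + 16*v^2 + 1),
  N(u, v) = r_vv · N̂ = 0.
Evaluating at (u, v) = (-9/2, -1):
  L = 0, M = 4*sqrt(341)/341, N = 0.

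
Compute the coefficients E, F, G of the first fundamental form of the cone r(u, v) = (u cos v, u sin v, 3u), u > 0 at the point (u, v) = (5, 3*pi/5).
E = 10;  F = 0;  G = 25

Partials: r_u = (cos(v), sin(v), 3), r_v = (-u*sin(v), u*cos(v), 0). As functions of (u, v):
  E = r_u · r_u = 10,
  F = r_u · r_v = 0,
  G = r_v · r_v = u^2.
Evaluating at (u, v) = (5, 3*pi/5): E = 10, F = 0, G = 25.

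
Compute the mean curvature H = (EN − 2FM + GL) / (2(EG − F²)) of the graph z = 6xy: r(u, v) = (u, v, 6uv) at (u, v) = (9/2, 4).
H = -972*sqrt(1306)/426409

With E = 36*v^2 + 1, F = 36*u*v, G = 36*u^2 + 1, L = 0, M = 6/sqrt(36*u^2 + 36*v^2 + 1), N = 0, assemble
  H = (EN − 2FM + GL) / (2(EG − F²)) = -216*u*v/(36*u^2 + 36*v^2 + 1)^(3/2).
At (u, v) = (9/2, 4): H = -972*sqrt(1306)/426409.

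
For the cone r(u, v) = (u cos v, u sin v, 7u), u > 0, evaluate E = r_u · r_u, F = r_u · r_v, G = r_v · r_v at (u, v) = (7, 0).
E = 50;  F = 0;  G = 49

Partials: r_u = (cos(v), sin(v), 7), r_v = (-u*sin(v), u*cos(v), 0). As functions of (u, v):
  E = r_u · r_u = 50,
  F = r_u · r_v = 0,
  G = r_v · r_v = u^2.
Evaluating at (u, v) = (7, 0): E = 50, F = 0, G = 49.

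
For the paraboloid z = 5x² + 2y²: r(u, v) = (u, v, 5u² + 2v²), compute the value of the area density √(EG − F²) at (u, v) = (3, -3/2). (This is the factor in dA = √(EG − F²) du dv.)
√(EG − F²)|_{(3, -3/2)} = sqrt(937)

E = 100*u^2 + 1, F = 40*u*v, G = 16*v^2 + 1, so EG − F² = 100*u^2 + 16*v^2 + 1. Taking the positive square root: √(EG − F²) = sqrt(100*u^2 + 16*v^2 + 1). At (u, v) = (3, -3/2): sqrt(937).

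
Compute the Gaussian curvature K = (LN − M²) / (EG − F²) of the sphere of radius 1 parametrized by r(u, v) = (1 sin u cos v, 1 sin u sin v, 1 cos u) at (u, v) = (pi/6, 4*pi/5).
K = 1

Coefficients of the first fundamental form: E = 1, F = 0, G = sin(u)^2.
Coefficients of the second fundamental form: L = -sin(u)/Abs(sin(u)), M = 0, N = -sin(u)^3/Abs(sin(u)).
Assemble K = (LN − M²)/(EG − F²) = 1. At (u, v) = (pi/6, 4*pi/5): K = 1.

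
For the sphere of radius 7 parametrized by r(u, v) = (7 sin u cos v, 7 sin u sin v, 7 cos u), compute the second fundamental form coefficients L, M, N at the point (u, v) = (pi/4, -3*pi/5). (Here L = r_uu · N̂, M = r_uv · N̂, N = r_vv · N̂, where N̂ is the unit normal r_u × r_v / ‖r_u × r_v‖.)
L = -7;  M = 0;  N = -7/2

Compute the unit normal N̂(u, v) = (sin(u)^2*cos(v)/Abs(sin(u)), sin(u)^2*sin(v)/Abs(sin(u)), sin(2*u)/(2*Abs(sin(u)))), and the second partials r_uu, r_uv, r_vv. Take dot products:
  L(u, v) = r_uu · N̂ = -7*sin(u)/Abs(sin(u)),
  M(u, v) = r_uv · N̂ = 0,
  N(u, v) = r_vv · N̂ = -7*sin(u)^3/Abs(sin(u)).
Evaluating at (u, v) = (pi/4, -3*pi/5):
  L = -7, M = 0, N = -7/2.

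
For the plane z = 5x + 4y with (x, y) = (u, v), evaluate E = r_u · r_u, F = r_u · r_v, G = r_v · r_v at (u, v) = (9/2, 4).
E = 26;  F = 20;  G = 17

Partials: r_u = (1, 0, 5), r_v = (0, 1, 4). As functions of (u, v):
  E = r_u · r_u = 26,
  F = r_u · r_v = 20,
  G = r_v · r_v = 17.
Evaluating at (u, v) = (9/2, 4): E = 26, F = 20, G = 17.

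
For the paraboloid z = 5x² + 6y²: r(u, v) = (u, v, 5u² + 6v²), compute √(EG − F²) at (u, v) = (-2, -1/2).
√(EG − F²)|_{(-2, -1/2)} = sqrt(437)

E = 100*u^2 + 1, F = 120*u*v, G = 144*v^2 + 1; EG − F² = 100*u^2 + 144*v^2 + 1; √(EG − F²) = sqrt(100*u^2 + 144*v^2 + 1). At the given point: sqrt(437).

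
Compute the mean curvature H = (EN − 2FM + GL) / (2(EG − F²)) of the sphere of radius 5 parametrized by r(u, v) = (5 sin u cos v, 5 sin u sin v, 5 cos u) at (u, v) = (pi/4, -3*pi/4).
H = -1/5

With E = 25, F = 0, G = 25*sin(u)^2, L = -5*sin(u)/Abs(sin(u)), M = 0, N = -5*sin(u)^3/Abs(sin(u)), assemble
  H = (EN − 2FM + GL) / (2(EG − F²)) = -sin(u)/(5*Abs(sin(u))).
At (u, v) = (pi/4, -3*pi/4): H = -1/5.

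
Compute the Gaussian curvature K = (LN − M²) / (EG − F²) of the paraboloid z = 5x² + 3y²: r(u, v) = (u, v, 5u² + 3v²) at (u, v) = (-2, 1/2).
K = 3/8405

Coefficients of the first fundamental form: E = 100*u^2 + 1, F = 60*u*v, G = 36*v^2 + 1.
Coefficients of the second fundamental form: L = 10/sqrt(100*u^2 + 36*v^2 + 1), M = 0, N = 6/sqrt(100*u^2 + 36*v^2 + 1).
Assemble K = (LN − M²)/(EG − F²) = 60/(10000*u^4 + 7200*u^2*v^2 + 200*u^2 + 1296*v^4 + 72*v^2 + 1). At (u, v) = (-2, 1/2): K = 3/8405.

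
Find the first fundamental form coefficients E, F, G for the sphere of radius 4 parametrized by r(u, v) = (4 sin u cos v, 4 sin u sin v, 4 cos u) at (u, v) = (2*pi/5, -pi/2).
E = 16;  F = 0;  G = 2*sqrt(5) + 10

Partials: r_u = (4*cos(u)*cos(v), 4*sin(v)*cos(u), -4*sin(u)), r_v = (-4*sin(u)*sin(v), 4*sin(u)*cos(v), 0). As functions of (u, v):
  E = r_u · r_u = 16,
  F = r_u · r_v = 0,
  G = r_v · r_v = 16*sin(u)^2.
Evaluating at (u, v) = (2*pi/5, -pi/2): E = 16, F = 0, G = 2*sqrt(5) + 10.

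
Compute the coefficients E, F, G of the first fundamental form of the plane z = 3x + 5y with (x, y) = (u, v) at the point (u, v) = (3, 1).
E = 10;  F = 15;  G = 26

Partials: r_u = (1, 0, 3), r_v = (0, 1, 5). As functions of (u, v):
  E = r_u · r_u = 10,
  F = r_u · r_v = 15,
  G = r_v · r_v = 26.
Evaluating at (u, v) = (3, 1): E = 10, F = 15, G = 26.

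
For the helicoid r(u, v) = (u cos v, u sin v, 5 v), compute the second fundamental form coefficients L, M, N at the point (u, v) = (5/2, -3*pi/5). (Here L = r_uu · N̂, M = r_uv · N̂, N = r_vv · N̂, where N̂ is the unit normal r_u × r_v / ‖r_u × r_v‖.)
L = 0;  M = -2*sqrt(5)/5;  N = 0

Compute the unit normal N̂(u, v) = (5*sin(v)/sqrt(u^2 + 25), -5*cos(v)/sqrt(u^2 + 25), u/sqrt(u^2 + 25)), and the second partials r_uu, r_uv, r_vv. Take dot products:
  L(u, v) = r_uu · N̂ = 0,
  M(u, v) = r_uv · N̂ = -5/sqrt(u^2 + 25),
  N(u, v) = r_vv · N̂ = 0.
Evaluating at (u, v) = (5/2, -3*pi/5):
  L = 0, M = -2*sqrt(5)/5, N = 0.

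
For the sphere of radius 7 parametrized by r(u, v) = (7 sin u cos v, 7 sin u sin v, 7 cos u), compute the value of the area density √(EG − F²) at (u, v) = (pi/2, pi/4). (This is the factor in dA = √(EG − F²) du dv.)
√(EG − F²)|_{(pi/2, pi/4)} = 49

E = 49, F = 0, G = 49*sin(u)^2, so EG − F² = 2401*sin(u)^2. Taking the positive square root: √(EG − F²) = 49*Abs(sin(u)). At (u, v) = (pi/2, pi/4): 49.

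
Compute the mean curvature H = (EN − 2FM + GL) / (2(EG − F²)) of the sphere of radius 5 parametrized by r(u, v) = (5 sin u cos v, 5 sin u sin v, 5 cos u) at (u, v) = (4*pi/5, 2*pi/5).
H = -1/5

With E = 25, F = 0, G = 25*sin(u)^2, L = -5*sin(u)/Abs(sin(u)), M = 0, N = -5*sin(u)^3/Abs(sin(u)), assemble
  H = (EN − 2FM + GL) / (2(EG − F²)) = -sin(u)/(5*Abs(sin(u))).
At (u, v) = (4*pi/5, 2*pi/5): H = -1/5.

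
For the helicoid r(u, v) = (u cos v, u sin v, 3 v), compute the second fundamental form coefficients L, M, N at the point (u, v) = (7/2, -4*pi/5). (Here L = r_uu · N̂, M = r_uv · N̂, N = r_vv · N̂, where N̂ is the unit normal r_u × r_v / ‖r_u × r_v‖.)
L = 0;  M = -6*sqrt(85)/85;  N = 0

Compute the unit normal N̂(u, v) = (3*sin(v)/sqrt(u^2 + 9), -3*cos(v)/sqrt(u^2 + 9), u/sqrt(u^2 + 9)), and the second partials r_uu, r_uv, r_vv. Take dot products:
  L(u, v) = r_uu · N̂ = 0,
  M(u, v) = r_uv · N̂ = -3/sqrt(u^2 + 9),
  N(u, v) = r_vv · N̂ = 0.
Evaluating at (u, v) = (7/2, -4*pi/5):
  L = 0, M = -6*sqrt(85)/85, N = 0.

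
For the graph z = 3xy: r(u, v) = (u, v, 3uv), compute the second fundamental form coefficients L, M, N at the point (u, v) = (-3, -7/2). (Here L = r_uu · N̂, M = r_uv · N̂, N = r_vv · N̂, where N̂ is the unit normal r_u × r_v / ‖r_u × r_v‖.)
L = 0;  M = 6*sqrt(769)/769;  N = 0

Compute the unit normal N̂(u, v) = (-3*v/sqrt(9*u^2 + 9*v^2 + 1), -3*u/sqrt(9*u^2 + 9*v^2 + 1), 1/sqrt(9*u^2 + 9*v^2 + 1)), and the second partials r_uu, r_uv, r_vv. Take dot products:
  L(u, v) = r_uu · N̂ = 0,
  M(u, v) = r_uv · N̂ = 3/sqrt(9*u^2 + 9*v^2 + 1),
  N(u, v) = r_vv · N̂ = 0.
Evaluating at (u, v) = (-3, -7/2):
  L = 0, M = 6*sqrt(769)/769, N = 0.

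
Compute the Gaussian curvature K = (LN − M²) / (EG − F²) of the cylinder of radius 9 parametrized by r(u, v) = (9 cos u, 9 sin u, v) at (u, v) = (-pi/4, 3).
K = 0

Coefficients of the first fundamental form: E = 81, F = 0, G = 1.
Coefficients of the second fundamental form: L = -9, M = 0, N = 0.
Assemble K = (LN − M²)/(EG − F²) = 0. At (u, v) = (-pi/4, 3): K = 0.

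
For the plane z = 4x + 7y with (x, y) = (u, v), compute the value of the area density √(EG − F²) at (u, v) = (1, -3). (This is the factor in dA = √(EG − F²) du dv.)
√(EG − F²)|_{(1, -3)} = sqrt(66)

E = 17, F = 28, G = 50, so EG − F² = 66. Taking the positive square root: √(EG − F²) = sqrt(66). At (u, v) = (1, -3): sqrt(66).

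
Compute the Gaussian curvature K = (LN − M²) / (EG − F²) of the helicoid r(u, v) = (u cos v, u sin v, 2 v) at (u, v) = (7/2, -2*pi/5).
K = -64/4225

Coefficients of the first fundamental form: E = 1, F = 0, G = u^2 + 4.
Coefficients of the second fundamental form: L = 0, M = -2/sqrt(u^2 + 4), N = 0.
Assemble K = (LN − M²)/(EG − F²) = -4/(u^2 + 4)^2. At (u, v) = (7/2, -2*pi/5): K = -64/4225.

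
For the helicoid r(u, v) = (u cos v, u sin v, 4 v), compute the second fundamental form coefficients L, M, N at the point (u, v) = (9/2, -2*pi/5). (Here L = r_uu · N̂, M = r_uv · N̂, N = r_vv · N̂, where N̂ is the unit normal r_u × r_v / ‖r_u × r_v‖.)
L = 0;  M = -8*sqrt(145)/145;  N = 0

Compute the unit normal N̂(u, v) = (4*sin(v)/sqrt(u^2 + 16), -4*cos(v)/sqrt(u^2 + 16), u/sqrt(u^2 + 16)), and the second partials r_uu, r_uv, r_vv. Take dot products:
  L(u, v) = r_uu · N̂ = 0,
  M(u, v) = r_uv · N̂ = -4/sqrt(u^2 + 16),
  N(u, v) = r_vv · N̂ = 0.
Evaluating at (u, v) = (9/2, -2*pi/5):
  L = 0, M = -8*sqrt(145)/145, N = 0.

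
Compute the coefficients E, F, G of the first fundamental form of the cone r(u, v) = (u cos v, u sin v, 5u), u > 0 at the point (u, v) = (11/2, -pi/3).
E = 26;  F = 0;  G = 121/4

Partials: r_u = (cos(v), sin(v), 5), r_v = (-u*sin(v), u*cos(v), 0). As functions of (u, v):
  E = r_u · r_u = 26,
  F = r_u · r_v = 0,
  G = r_v · r_v = u^2.
Evaluating at (u, v) = (11/2, -pi/3): E = 26, F = 0, G = 121/4.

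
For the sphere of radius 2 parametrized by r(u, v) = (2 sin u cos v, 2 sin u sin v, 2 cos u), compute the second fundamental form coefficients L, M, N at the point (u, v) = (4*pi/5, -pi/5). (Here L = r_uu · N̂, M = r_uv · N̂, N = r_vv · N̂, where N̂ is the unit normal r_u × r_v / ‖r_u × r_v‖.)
L = -2;  M = 0;  N = -5/4 + sqrt(5)/4

Compute the unit normal N̂(u, v) = (sin(u)^2*cos(v)/Abs(sin(u)), sin(u)^2*sin(v)/Abs(sin(u)), sin(2*u)/(2*Abs(sin(u)))), and the second partials r_uu, r_uv, r_vv. Take dot products:
  L(u, v) = r_uu · N̂ = -2*sin(u)/Abs(sin(u)),
  M(u, v) = r_uv · N̂ = 0,
  N(u, v) = r_vv · N̂ = -2*sin(u)^3/Abs(sin(u)).
Evaluating at (u, v) = (4*pi/5, -pi/5):
  L = -2, M = 0, N = -5/4 + sqrt(5)/4.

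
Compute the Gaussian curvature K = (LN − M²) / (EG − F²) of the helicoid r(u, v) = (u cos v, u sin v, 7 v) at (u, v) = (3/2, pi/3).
K = -784/42025

Coefficients of the first fundamental form: E = 1, F = 0, G = u^2 + 49.
Coefficients of the second fundamental form: L = 0, M = -7/sqrt(u^2 + 49), N = 0.
Assemble K = (LN − M²)/(EG − F²) = -49/(u^2 + 49)^2. At (u, v) = (3/2, pi/3): K = -784/42025.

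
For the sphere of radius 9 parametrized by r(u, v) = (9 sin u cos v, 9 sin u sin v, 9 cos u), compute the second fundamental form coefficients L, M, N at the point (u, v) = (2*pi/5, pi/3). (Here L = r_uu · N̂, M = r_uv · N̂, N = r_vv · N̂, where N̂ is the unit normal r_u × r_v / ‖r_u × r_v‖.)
L = -9;  M = 0;  N = -45/8 - 9*sqrt(5)/8

Compute the unit normal N̂(u, v) = (sin(u)^2*cos(v)/Abs(sin(u)), sin(u)^2*sin(v)/Abs(sin(u)), sin(2*u)/(2*Abs(sin(u)))), and the second partials r_uu, r_uv, r_vv. Take dot products:
  L(u, v) = r_uu · N̂ = -9*sin(u)/Abs(sin(u)),
  M(u, v) = r_uv · N̂ = 0,
  N(u, v) = r_vv · N̂ = -9*sin(u)^3/Abs(sin(u)).
Evaluating at (u, v) = (2*pi/5, pi/3):
  L = -9, M = 0, N = -45/8 - 9*sqrt(5)/8.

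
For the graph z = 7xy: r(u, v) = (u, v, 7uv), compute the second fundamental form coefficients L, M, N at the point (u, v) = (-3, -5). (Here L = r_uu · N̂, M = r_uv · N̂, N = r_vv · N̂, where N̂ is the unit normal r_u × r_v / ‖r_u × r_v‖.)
L = 0;  M = 7*sqrt(1667)/1667;  N = 0

Compute the unit normal N̂(u, v) = (-7*v/sqrt(49*u^2 + 49*v^2 + 1), -7*u/sqrt(49*u^2 + 49*v^2 + 1), 1/sqrt(49*u^2 + 49*v^2 + 1)), and the second partials r_uu, r_uv, r_vv. Take dot products:
  L(u, v) = r_uu · N̂ = 0,
  M(u, v) = r_uv · N̂ = 7/sqrt(49*u^2 + 49*v^2 + 1),
  N(u, v) = r_vv · N̂ = 0.
Evaluating at (u, v) = (-3, -5):
  L = 0, M = 7*sqrt(1667)/1667, N = 0.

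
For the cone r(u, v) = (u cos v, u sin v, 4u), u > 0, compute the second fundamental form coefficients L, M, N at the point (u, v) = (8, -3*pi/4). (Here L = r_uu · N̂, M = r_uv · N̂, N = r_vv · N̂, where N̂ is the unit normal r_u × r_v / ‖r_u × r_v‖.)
L = 0;  M = 0;  N = 32*sqrt(17)/17

Compute the unit normal N̂(u, v) = (-4*sqrt(17)*u*cos(v)/(17*Abs(u)), -4*sqrt(17)*u*sin(v)/(17*Abs(u)), sqrt(17)*u/(17*Abs(u))), and the second partials r_uu, r_uv, r_vv. Take dot products:
  L(u, v) = r_uu · N̂ = 0,
  M(u, v) = r_uv · N̂ = 0,
  N(u, v) = r_vv · N̂ = 4*sqrt(17)*u^2/(17*Abs(u)).
Evaluating at (u, v) = (8, -3*pi/4):
  L = 0, M = 0, N = 32*sqrt(17)/17.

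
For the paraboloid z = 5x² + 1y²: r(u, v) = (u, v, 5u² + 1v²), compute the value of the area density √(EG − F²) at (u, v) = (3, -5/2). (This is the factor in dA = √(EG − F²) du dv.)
√(EG − F²)|_{(3, -5/2)} = sqrt(926)

E = 100*u^2 + 1, F = 20*u*v, G = 4*v^2 + 1, so EG − F² = 100*u^2 + 4*v^2 + 1. Taking the positive square root: √(EG − F²) = sqrt(100*u^2 + 4*v^2 + 1). At (u, v) = (3, -5/2): sqrt(926).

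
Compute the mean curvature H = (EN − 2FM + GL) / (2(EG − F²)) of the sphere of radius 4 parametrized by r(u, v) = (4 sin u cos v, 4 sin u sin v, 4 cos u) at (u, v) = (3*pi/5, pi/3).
H = -1/4

With E = 16, F = 0, G = 16*sin(u)^2, L = -4*sin(u)/Abs(sin(u)), M = 0, N = -4*sin(u)^3/Abs(sin(u)), assemble
  H = (EN − 2FM + GL) / (2(EG − F²)) = -sin(u)/(4*Abs(sin(u))).
At (u, v) = (3*pi/5, pi/3): H = -1/4.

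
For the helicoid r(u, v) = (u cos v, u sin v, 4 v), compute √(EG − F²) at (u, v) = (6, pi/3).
√(EG − F²)|_{(6, pi/3)} = 2*sqrt(13)

E = 1, F = 0, G = u^2 + 16; EG − F² = u^2 + 16; √(EG − F²) = sqrt(u^2 + 16). At the given point: 2*sqrt(13).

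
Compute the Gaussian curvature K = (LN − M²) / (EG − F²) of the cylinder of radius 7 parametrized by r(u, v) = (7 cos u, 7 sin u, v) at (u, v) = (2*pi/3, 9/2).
K = 0

Coefficients of the first fundamental form: E = 49, F = 0, G = 1.
Coefficients of the second fundamental form: L = -7, M = 0, N = 0.
Assemble K = (LN − M²)/(EG − F²) = 0. At (u, v) = (2*pi/3, 9/2): K = 0.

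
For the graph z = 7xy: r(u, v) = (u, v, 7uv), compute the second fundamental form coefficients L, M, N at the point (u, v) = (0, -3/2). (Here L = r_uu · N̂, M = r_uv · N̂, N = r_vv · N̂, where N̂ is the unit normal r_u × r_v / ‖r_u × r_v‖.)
L = 0;  M = 14*sqrt(445)/445;  N = 0

Compute the unit normal N̂(u, v) = (-7*v/sqrt(49*u^2 + 49*v^2 + 1), -7*u/sqrt(49*u^2 + 49*v^2 + 1), 1/sqrt(49*u^2 + 49*v^2 + 1)), and the second partials r_uu, r_uv, r_vv. Take dot products:
  L(u, v) = r_uu · N̂ = 0,
  M(u, v) = r_uv · N̂ = 7/sqrt(49*u^2 + 49*v^2 + 1),
  N(u, v) = r_vv · N̂ = 0.
Evaluating at (u, v) = (0, -3/2):
  L = 0, M = 14*sqrt(445)/445, N = 0.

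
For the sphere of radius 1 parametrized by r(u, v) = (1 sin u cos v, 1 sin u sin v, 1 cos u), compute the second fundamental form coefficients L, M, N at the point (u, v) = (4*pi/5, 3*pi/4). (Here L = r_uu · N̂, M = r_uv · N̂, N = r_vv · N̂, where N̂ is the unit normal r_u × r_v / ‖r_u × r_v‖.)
L = -1;  M = 0;  N = -5/8 + sqrt(5)/8

Compute the unit normal N̂(u, v) = (sin(u)^2*cos(v)/Abs(sin(u)), sin(u)^2*sin(v)/Abs(sin(u)), sin(2*u)/(2*Abs(sin(u)))), and the second partials r_uu, r_uv, r_vv. Take dot products:
  L(u, v) = r_uu · N̂ = -sin(u)/Abs(sin(u)),
  M(u, v) = r_uv · N̂ = 0,
  N(u, v) = r_vv · N̂ = -sin(u)^3/Abs(sin(u)).
Evaluating at (u, v) = (4*pi/5, 3*pi/4):
  L = -1, M = 0, N = -5/8 + sqrt(5)/8.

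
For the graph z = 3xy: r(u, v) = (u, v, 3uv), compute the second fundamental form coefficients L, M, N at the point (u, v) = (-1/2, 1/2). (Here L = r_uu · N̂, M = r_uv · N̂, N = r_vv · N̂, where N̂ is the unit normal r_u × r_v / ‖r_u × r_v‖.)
L = 0;  M = 3*sqrt(22)/11;  N = 0

Compute the unit normal N̂(u, v) = (-3*v/sqrt(9*u^2 + 9*v^2 + 1), -3*u/sqrt(9*u^2 + 9*v^2 + 1), 1/sqrt(9*u^2 + 9*v^2 + 1)), and the second partials r_uu, r_uv, r_vv. Take dot products:
  L(u, v) = r_uu · N̂ = 0,
  M(u, v) = r_uv · N̂ = 3/sqrt(9*u^2 + 9*v^2 + 1),
  N(u, v) = r_vv · N̂ = 0.
Evaluating at (u, v) = (-1/2, 1/2):
  L = 0, M = 3*sqrt(22)/11, N = 0.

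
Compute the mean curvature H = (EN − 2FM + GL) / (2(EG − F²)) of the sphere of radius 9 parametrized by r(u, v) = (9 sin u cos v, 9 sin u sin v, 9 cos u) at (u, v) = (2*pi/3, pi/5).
H = -1/9

With E = 81, F = 0, G = 81*sin(u)^2, L = -9*sin(u)/Abs(sin(u)), M = 0, N = -9*sin(u)^3/Abs(sin(u)), assemble
  H = (EN − 2FM + GL) / (2(EG − F²)) = -sin(u)/(9*Abs(sin(u))).
At (u, v) = (2*pi/3, pi/5): H = -1/9.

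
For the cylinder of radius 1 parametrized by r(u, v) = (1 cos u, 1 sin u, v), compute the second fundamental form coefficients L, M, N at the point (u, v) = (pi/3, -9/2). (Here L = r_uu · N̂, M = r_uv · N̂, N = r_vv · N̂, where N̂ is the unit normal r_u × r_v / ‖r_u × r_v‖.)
L = -1;  M = 0;  N = 0

Compute the unit normal N̂(u, v) = (cos(u), sin(u), 0), and the second partials r_uu, r_uv, r_vv. Take dot products:
  L(u, v) = r_uu · N̂ = -1,
  M(u, v) = r_uv · N̂ = 0,
  N(u, v) = r_vv · N̂ = 0.
Evaluating at (u, v) = (pi/3, -9/2):
  L = -1, M = 0, N = 0.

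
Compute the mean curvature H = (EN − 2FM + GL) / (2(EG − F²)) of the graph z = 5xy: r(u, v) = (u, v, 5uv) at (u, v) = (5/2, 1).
H = -2500/19683

With E = 25*v^2 + 1, F = 25*u*v, G = 25*u^2 + 1, L = 0, M = 5/sqrt(25*u^2 + 25*v^2 + 1), N = 0, assemble
  H = (EN − 2FM + GL) / (2(EG − F²)) = -125*u*v/(25*u^2 + 25*v^2 + 1)^(3/2).
At (u, v) = (5/2, 1): H = -2500/19683.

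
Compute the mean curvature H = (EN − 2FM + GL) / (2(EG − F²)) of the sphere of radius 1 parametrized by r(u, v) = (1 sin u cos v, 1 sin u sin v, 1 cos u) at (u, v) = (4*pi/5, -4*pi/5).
H = -1

With E = 1, F = 0, G = sin(u)^2, L = -sin(u)/Abs(sin(u)), M = 0, N = -sin(u)^3/Abs(sin(u)), assemble
  H = (EN − 2FM + GL) / (2(EG − F²)) = -sin(u)/Abs(sin(u)).
At (u, v) = (4*pi/5, -4*pi/5): H = -1.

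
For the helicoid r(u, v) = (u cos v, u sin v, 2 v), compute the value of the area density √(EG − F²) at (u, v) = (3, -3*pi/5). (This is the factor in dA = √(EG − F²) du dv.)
√(EG − F²)|_{(3, -3*pi/5)} = sqrt(13)

E = 1, F = 0, G = u^2 + 4, so EG − F² = u^2 + 4. Taking the positive square root: √(EG − F²) = sqrt(u^2 + 4). At (u, v) = (3, -3*pi/5): sqrt(13).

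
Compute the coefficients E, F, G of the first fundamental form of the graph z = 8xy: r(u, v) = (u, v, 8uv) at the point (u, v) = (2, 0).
E = 1;  F = 0;  G = 257

Partials: r_u = (1, 0, 8*v), r_v = (0, 1, 8*u). As functions of (u, v):
  E = r_u · r_u = 64*v^2 + 1,
  F = r_u · r_v = 64*u*v,
  G = r_v · r_v = 64*u^2 + 1.
Evaluating at (u, v) = (2, 0): E = 1, F = 0, G = 257.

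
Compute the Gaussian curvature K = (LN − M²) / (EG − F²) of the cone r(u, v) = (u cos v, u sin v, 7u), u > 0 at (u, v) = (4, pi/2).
K = 0

Coefficients of the first fundamental form: E = 50, F = 0, G = u^2.
Coefficients of the second fundamental form: L = 0, M = 0, N = 7*sqrt(2)*u^2/(10*Abs(u)).
Assemble K = (LN − M²)/(EG − F²) = 0. At (u, v) = (4, pi/2): K = 0.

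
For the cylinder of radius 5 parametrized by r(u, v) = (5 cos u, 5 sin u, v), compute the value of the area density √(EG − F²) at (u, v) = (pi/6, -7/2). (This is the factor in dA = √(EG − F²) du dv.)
√(EG − F²)|_{(pi/6, -7/2)} = 5

E = 25, F = 0, G = 1, so EG − F² = 25. Taking the positive square root: √(EG − F²) = 5. At (u, v) = (pi/6, -7/2): 5.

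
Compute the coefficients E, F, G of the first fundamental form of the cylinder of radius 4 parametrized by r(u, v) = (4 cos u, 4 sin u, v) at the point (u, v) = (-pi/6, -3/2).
E = 16;  F = 0;  G = 1

Partials: r_u = (-4*sin(u), 4*cos(u), 0), r_v = (0, 0, 1). As functions of (u, v):
  E = r_u · r_u = 16,
  F = r_u · r_v = 0,
  G = r_v · r_v = 1.
Evaluating at (u, v) = (-pi/6, -3/2): E = 16, F = 0, G = 1.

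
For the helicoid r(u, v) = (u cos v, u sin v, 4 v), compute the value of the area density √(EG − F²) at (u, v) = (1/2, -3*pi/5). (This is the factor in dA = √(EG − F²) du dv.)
√(EG − F²)|_{(1/2, -3*pi/5)} = sqrt(65)/2

E = 1, F = 0, G = u^2 + 16, so EG − F² = u^2 + 16. Taking the positive square root: √(EG − F²) = sqrt(u^2 + 16). At (u, v) = (1/2, -3*pi/5): sqrt(65)/2.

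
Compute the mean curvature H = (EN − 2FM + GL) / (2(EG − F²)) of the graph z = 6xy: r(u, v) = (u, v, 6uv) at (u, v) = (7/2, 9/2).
H = -3402*sqrt(1171)/1371241

With E = 36*v^2 + 1, F = 36*u*v, G = 36*u^2 + 1, L = 0, M = 6/sqrt(36*u^2 + 36*v^2 + 1), N = 0, assemble
  H = (EN − 2FM + GL) / (2(EG − F²)) = -216*u*v/(36*u^2 + 36*v^2 + 1)^(3/2).
At (u, v) = (7/2, 9/2): H = -3402*sqrt(1171)/1371241.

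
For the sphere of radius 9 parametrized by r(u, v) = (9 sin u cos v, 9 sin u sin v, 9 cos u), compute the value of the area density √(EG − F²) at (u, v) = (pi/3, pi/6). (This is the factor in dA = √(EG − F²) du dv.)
√(EG − F²)|_{(pi/3, pi/6)} = 81*sqrt(3)/2

E = 81, F = 0, G = 81*sin(u)^2, so EG − F² = 6561*sin(u)^2. Taking the positive square root: √(EG − F²) = 81*Abs(sin(u)). At (u, v) = (pi/3, pi/6): 81*sqrt(3)/2.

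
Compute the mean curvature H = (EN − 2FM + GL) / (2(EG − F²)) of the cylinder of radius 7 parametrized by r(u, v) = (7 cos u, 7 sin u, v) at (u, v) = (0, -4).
H = -1/14

With E = 49, F = 0, G = 1, L = -7, M = 0, N = 0, assemble
  H = (EN − 2FM + GL) / (2(EG − F²)) = -1/14.
At (u, v) = (0, -4): H = -1/14.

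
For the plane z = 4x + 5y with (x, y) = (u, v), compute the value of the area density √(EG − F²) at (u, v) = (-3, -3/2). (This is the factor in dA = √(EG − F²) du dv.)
√(EG − F²)|_{(-3, -3/2)} = sqrt(42)

E = 17, F = 20, G = 26, so EG − F² = 42. Taking the positive square root: √(EG − F²) = sqrt(42). At (u, v) = (-3, -3/2): sqrt(42).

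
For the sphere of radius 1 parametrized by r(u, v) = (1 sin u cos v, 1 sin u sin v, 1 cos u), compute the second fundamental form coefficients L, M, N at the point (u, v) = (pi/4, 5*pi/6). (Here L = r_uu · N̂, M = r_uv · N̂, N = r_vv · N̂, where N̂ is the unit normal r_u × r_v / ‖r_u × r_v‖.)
L = -1;  M = 0;  N = -1/2

Compute the unit normal N̂(u, v) = (sin(u)^2*cos(v)/Abs(sin(u)), sin(u)^2*sin(v)/Abs(sin(u)), sin(2*u)/(2*Abs(sin(u)))), and the second partials r_uu, r_uv, r_vv. Take dot products:
  L(u, v) = r_uu · N̂ = -sin(u)/Abs(sin(u)),
  M(u, v) = r_uv · N̂ = 0,
  N(u, v) = r_vv · N̂ = -sin(u)^3/Abs(sin(u)).
Evaluating at (u, v) = (pi/4, 5*pi/6):
  L = -1, M = 0, N = -1/2.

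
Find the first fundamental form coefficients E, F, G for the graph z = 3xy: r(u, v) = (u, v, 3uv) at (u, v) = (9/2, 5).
E = 226;  F = 405/2;  G = 733/4

Partials: r_u = (1, 0, 3*v), r_v = (0, 1, 3*u). As functions of (u, v):
  E = r_u · r_u = 9*v^2 + 1,
  F = r_u · r_v = 9*u*v,
  G = r_v · r_v = 9*u^2 + 1.
Evaluating at (u, v) = (9/2, 5): E = 226, F = 405/2, G = 733/4.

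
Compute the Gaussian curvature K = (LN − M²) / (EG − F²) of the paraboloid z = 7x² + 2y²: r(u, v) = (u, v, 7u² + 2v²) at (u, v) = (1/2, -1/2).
K = 14/729

Coefficients of the first fundamental form: E = 196*u^2 + 1, F = 56*u*v, G = 16*v^2 + 1.
Coefficients of the second fundamental form: L = 14/sqrt(196*u^2 + 16*v^2 + 1), M = 0, N = 4/sqrt(196*u^2 + 16*v^2 + 1).
Assemble K = (LN − M²)/(EG − F²) = 56/(38416*u^4 + 6272*u^2*v^2 + 392*u^2 + 256*v^4 + 32*v^2 + 1). At (u, v) = (1/2, -1/2): K = 14/729.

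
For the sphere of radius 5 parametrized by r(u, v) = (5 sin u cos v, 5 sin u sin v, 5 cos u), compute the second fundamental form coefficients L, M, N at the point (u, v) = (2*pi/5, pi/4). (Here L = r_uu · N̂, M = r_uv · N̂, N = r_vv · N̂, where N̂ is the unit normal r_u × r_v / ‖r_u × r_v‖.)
L = -5;  M = 0;  N = -25/8 - 5*sqrt(5)/8

Compute the unit normal N̂(u, v) = (sin(u)^2*cos(v)/Abs(sin(u)), sin(u)^2*sin(v)/Abs(sin(u)), sin(2*u)/(2*Abs(sin(u)))), and the second partials r_uu, r_uv, r_vv. Take dot products:
  L(u, v) = r_uu · N̂ = -5*sin(u)/Abs(sin(u)),
  M(u, v) = r_uv · N̂ = 0,
  N(u, v) = r_vv · N̂ = -5*sin(u)^3/Abs(sin(u)).
Evaluating at (u, v) = (2*pi/5, pi/4):
  L = -5, M = 0, N = -25/8 - 5*sqrt(5)/8.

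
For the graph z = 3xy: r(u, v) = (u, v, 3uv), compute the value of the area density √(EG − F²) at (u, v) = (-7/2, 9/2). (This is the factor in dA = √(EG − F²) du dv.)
√(EG − F²)|_{(-7/2, 9/2)} = sqrt(1174)/2

E = 9*v^2 + 1, F = 9*u*v, G = 9*u^2 + 1, so EG − F² = 9*u^2 + 9*v^2 + 1. Taking the positive square root: √(EG − F²) = sqrt(9*u^2 + 9*v^2 + 1). At (u, v) = (-7/2, 9/2): sqrt(1174)/2.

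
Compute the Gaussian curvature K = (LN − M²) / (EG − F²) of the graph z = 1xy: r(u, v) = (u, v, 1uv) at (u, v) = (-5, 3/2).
K = -16/12769

Coefficients of the first fundamental form: E = v^2 + 1, F = u*v, G = u^2 + 1.
Coefficients of the second fundamental form: L = 0, M = 1/sqrt(u^2 + v^2 + 1), N = 0.
Assemble K = (LN − M²)/(EG − F²) = 1/((u^2*v^2 - (u^2 + 1)*(v^2 + 1))*(u^2 + v^2 + 1)). At (u, v) = (-5, 3/2): K = -16/12769.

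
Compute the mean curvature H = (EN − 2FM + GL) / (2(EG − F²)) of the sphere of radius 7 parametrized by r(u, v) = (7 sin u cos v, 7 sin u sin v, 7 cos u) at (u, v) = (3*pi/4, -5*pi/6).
H = -1/7

With E = 49, F = 0, G = 49*sin(u)^2, L = -7*sin(u)/Abs(sin(u)), M = 0, N = -7*sin(u)^3/Abs(sin(u)), assemble
  H = (EN − 2FM + GL) / (2(EG − F²)) = -sin(u)/(7*Abs(sin(u))).
At (u, v) = (3*pi/4, -5*pi/6): H = -1/7.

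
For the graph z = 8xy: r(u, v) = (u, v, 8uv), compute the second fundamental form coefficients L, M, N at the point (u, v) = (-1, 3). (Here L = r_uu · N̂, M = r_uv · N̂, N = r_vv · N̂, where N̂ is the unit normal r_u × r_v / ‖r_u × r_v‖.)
L = 0;  M = 8*sqrt(641)/641;  N = 0

Compute the unit normal N̂(u, v) = (-8*v/sqrt(64*u^2 + 64*v^2 + 1), -8*u/sqrt(64*u^2 + 64*v^2 + 1), 1/sqrt(64*u^2 + 64*v^2 + 1)), and the second partials r_uu, r_uv, r_vv. Take dot products:
  L(u, v) = r_uu · N̂ = 0,
  M(u, v) = r_uv · N̂ = 8/sqrt(64*u^2 + 64*v^2 + 1),
  N(u, v) = r_vv · N̂ = 0.
Evaluating at (u, v) = (-1, 3):
  L = 0, M = 8*sqrt(641)/641, N = 0.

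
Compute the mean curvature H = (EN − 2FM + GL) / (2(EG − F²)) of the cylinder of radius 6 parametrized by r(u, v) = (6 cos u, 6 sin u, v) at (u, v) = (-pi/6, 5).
H = -1/12

With E = 36, F = 0, G = 1, L = -6, M = 0, N = 0, assemble
  H = (EN − 2FM + GL) / (2(EG − F²)) = -1/12.
At (u, v) = (-pi/6, 5): H = -1/12.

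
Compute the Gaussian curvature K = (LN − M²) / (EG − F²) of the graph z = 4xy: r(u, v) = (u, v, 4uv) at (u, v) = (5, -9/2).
K = -16/525625

Coefficients of the first fundamental form: E = 16*v^2 + 1, F = 16*u*v, G = 16*u^2 + 1.
Coefficients of the second fundamental form: L = 0, M = 4/sqrt(16*u^2 + 16*v^2 + 1), N = 0.
Assemble K = (LN − M²)/(EG − F²) = -16/(256*u^4 + 512*u^2*v^2 + 32*u^2 + 256*v^4 + 32*v^2 + 1). At (u, v) = (5, -9/2): K = -16/525625.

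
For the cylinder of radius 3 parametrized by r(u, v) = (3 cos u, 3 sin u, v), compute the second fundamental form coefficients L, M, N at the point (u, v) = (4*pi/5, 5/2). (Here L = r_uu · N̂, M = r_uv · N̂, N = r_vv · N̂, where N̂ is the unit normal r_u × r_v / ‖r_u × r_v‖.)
L = -3;  M = 0;  N = 0

Compute the unit normal N̂(u, v) = (cos(u), sin(u), 0), and the second partials r_uu, r_uv, r_vv. Take dot products:
  L(u, v) = r_uu · N̂ = -3,
  M(u, v) = r_uv · N̂ = 0,
  N(u, v) = r_vv · N̂ = 0.
Evaluating at (u, v) = (4*pi/5, 5/2):
  L = -3, M = 0, N = 0.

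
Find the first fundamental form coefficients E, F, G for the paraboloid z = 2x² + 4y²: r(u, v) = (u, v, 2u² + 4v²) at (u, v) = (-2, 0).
E = 65;  F = 0;  G = 1

Partials: r_u = (1, 0, 4*u), r_v = (0, 1, 8*v). As functions of (u, v):
  E = r_u · r_u = 16*u^2 + 1,
  F = r_u · r_v = 32*u*v,
  G = r_v · r_v = 64*v^2 + 1.
Evaluating at (u, v) = (-2, 0): E = 65, F = 0, G = 1.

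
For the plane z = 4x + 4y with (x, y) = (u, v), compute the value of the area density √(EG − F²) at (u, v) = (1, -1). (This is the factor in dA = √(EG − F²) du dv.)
√(EG − F²)|_{(1, -1)} = sqrt(33)

E = 17, F = 16, G = 17, so EG − F² = 33. Taking the positive square root: √(EG − F²) = sqrt(33). At (u, v) = (1, -1): sqrt(33).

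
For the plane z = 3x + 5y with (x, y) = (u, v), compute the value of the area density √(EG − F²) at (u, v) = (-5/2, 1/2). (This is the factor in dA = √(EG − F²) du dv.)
√(EG − F²)|_{(-5/2, 1/2)} = sqrt(35)

E = 10, F = 15, G = 26, so EG − F² = 35. Taking the positive square root: √(EG − F²) = sqrt(35). At (u, v) = (-5/2, 1/2): sqrt(35).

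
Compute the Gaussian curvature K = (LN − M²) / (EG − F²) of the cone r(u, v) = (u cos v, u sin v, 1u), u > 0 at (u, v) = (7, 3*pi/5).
K = 0

Coefficients of the first fundamental form: E = 2, F = 0, G = u^2.
Coefficients of the second fundamental form: L = 0, M = 0, N = sqrt(2)*u^2/(2*Abs(u)).
Assemble K = (LN − M²)/(EG − F²) = 0. At (u, v) = (7, 3*pi/5): K = 0.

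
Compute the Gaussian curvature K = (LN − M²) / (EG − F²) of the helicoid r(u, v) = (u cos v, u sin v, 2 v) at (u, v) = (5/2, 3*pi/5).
K = -64/1681

Coefficients of the first fundamental form: E = 1, F = 0, G = u^2 + 4.
Coefficients of the second fundamental form: L = 0, M = -2/sqrt(u^2 + 4), N = 0.
Assemble K = (LN − M²)/(EG − F²) = -4/(u^2 + 4)^2. At (u, v) = (5/2, 3*pi/5): K = -64/1681.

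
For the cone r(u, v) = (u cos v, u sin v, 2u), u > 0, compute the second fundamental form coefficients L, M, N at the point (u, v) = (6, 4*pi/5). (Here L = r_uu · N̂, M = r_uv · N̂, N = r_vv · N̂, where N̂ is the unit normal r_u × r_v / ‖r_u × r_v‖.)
L = 0;  M = 0;  N = 12*sqrt(5)/5

Compute the unit normal N̂(u, v) = (-2*sqrt(5)*u*cos(v)/(5*Abs(u)), -2*sqrt(5)*u*sin(v)/(5*Abs(u)), sqrt(5)*u/(5*Abs(u))), and the second partials r_uu, r_uv, r_vv. Take dot products:
  L(u, v) = r_uu · N̂ = 0,
  M(u, v) = r_uv · N̂ = 0,
  N(u, v) = r_vv · N̂ = 2*sqrt(5)*u^2/(5*Abs(u)).
Evaluating at (u, v) = (6, 4*pi/5):
  L = 0, M = 0, N = 12*sqrt(5)/5.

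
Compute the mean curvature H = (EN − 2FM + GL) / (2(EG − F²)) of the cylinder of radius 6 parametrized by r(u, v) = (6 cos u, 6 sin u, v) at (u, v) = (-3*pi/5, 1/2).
H = -1/12

With E = 36, F = 0, G = 1, L = -6, M = 0, N = 0, assemble
  H = (EN − 2FM + GL) / (2(EG − F²)) = -1/12.
At (u, v) = (-3*pi/5, 1/2): H = -1/12.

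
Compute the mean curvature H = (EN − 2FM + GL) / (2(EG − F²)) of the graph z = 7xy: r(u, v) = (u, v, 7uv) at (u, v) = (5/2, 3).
H = -20580*sqrt(2993)/8958049

With E = 49*v^2 + 1, F = 49*u*v, G = 49*u^2 + 1, L = 0, M = 7/sqrt(49*u^2 + 49*v^2 + 1), N = 0, assemble
  H = (EN − 2FM + GL) / (2(EG − F²)) = -343*u*v/(49*u^2 + 49*v^2 + 1)^(3/2).
At (u, v) = (5/2, 3): H = -20580*sqrt(2993)/8958049.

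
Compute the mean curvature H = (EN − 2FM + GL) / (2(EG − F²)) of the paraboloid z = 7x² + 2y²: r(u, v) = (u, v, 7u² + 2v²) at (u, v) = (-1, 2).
H = 283*sqrt(29)/7569

With E = 196*u^2 + 1, F = 56*u*v, G = 16*v^2 + 1, L = 14/sqrt(196*u^2 + 16*v^2 + 1), M = 0, N = 4/sqrt(196*u^2 + 16*v^2 + 1), assemble
  H = (EN − 2FM + GL) / (2(EG − F²)) = (392*u^2 + 112*v^2 + 9)/(196*u^2 + 16*v^2 + 1)^(3/2).
At (u, v) = (-1, 2): H = 283*sqrt(29)/7569.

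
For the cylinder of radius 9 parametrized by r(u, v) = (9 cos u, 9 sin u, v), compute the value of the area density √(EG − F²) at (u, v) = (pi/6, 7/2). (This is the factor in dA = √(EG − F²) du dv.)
√(EG − F²)|_{(pi/6, 7/2)} = 9

E = 81, F = 0, G = 1, so EG − F² = 81. Taking the positive square root: √(EG − F²) = 9. At (u, v) = (pi/6, 7/2): 9.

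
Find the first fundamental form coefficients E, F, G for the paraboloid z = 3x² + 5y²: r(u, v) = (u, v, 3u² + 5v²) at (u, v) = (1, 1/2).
E = 37;  F = 30;  G = 26

Partials: r_u = (1, 0, 6*u), r_v = (0, 1, 10*v). As functions of (u, v):
  E = r_u · r_u = 36*u^2 + 1,
  F = r_u · r_v = 60*u*v,
  G = r_v · r_v = 100*v^2 + 1.
Evaluating at (u, v) = (1, 1/2): E = 37, F = 30, G = 26.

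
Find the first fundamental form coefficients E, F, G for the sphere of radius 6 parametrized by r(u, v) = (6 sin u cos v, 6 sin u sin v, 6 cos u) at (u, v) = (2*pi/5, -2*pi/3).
E = 36;  F = 0;  G = 9*sqrt(5)/2 + 45/2

Partials: r_u = (6*cos(u)*cos(v), 6*sin(v)*cos(u), -6*sin(u)), r_v = (-6*sin(u)*sin(v), 6*sin(u)*cos(v), 0). As functions of (u, v):
  E = r_u · r_u = 36,
  F = r_u · r_v = 0,
  G = r_v · r_v = 36*sin(u)^2.
Evaluating at (u, v) = (2*pi/5, -2*pi/3): E = 36, F = 0, G = 9*sqrt(5)/2 + 45/2.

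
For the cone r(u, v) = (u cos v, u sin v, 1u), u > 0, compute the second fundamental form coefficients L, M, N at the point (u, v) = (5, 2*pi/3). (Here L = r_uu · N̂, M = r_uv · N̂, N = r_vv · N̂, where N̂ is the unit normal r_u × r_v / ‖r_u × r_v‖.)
L = 0;  M = 0;  N = 5*sqrt(2)/2

Compute the unit normal N̂(u, v) = (-sqrt(2)*u*cos(v)/(2*Abs(u)), -sqrt(2)*u*sin(v)/(2*Abs(u)), sqrt(2)*u/(2*Abs(u))), and the second partials r_uu, r_uv, r_vv. Take dot products:
  L(u, v) = r_uu · N̂ = 0,
  M(u, v) = r_uv · N̂ = 0,
  N(u, v) = r_vv · N̂ = sqrt(2)*u^2/(2*Abs(u)).
Evaluating at (u, v) = (5, 2*pi/3):
  L = 0, M = 0, N = 5*sqrt(2)/2.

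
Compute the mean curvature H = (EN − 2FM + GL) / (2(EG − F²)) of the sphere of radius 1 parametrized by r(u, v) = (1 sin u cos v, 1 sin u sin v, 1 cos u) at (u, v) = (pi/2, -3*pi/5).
H = -1

With E = 1, F = 0, G = sin(u)^2, L = -sin(u)/Abs(sin(u)), M = 0, N = -sin(u)^3/Abs(sin(u)), assemble
  H = (EN − 2FM + GL) / (2(EG − F²)) = -sin(u)/Abs(sin(u)).
At (u, v) = (pi/2, -3*pi/5): H = -1.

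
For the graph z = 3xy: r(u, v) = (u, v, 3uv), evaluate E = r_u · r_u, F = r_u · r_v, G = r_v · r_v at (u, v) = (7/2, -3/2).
E = 85/4;  F = -189/4;  G = 445/4

Partials: r_u = (1, 0, 3*v), r_v = (0, 1, 3*u). As functions of (u, v):
  E = r_u · r_u = 9*v^2 + 1,
  F = r_u · r_v = 9*u*v,
  G = r_v · r_v = 9*u^2 + 1.
Evaluating at (u, v) = (7/2, -3/2): E = 85/4, F = -189/4, G = 445/4.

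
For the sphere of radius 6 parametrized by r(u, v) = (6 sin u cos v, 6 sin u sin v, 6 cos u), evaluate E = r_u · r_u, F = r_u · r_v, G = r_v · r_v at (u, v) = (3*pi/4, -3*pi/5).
E = 36;  F = 0;  G = 18

Partials: r_u = (6*cos(u)*cos(v), 6*sin(v)*cos(u), -6*sin(u)), r_v = (-6*sin(u)*sin(v), 6*sin(u)*cos(v), 0). As functions of (u, v):
  E = r_u · r_u = 36,
  F = r_u · r_v = 0,
  G = r_v · r_v = 36*sin(u)^2.
Evaluating at (u, v) = (3*pi/4, -3*pi/5): E = 36, F = 0, G = 18.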